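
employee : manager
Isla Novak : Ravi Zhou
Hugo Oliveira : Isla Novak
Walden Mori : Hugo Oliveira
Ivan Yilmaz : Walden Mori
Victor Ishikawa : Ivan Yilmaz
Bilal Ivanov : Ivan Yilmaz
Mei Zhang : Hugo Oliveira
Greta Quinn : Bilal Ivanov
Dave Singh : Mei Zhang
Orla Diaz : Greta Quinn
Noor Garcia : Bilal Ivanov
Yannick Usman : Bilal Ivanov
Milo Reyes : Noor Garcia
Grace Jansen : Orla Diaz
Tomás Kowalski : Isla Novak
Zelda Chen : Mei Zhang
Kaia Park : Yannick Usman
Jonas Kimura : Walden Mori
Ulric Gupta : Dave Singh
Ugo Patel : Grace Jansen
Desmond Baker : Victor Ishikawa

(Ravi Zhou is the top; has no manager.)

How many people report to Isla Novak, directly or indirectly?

20

Isla Novak directly manages Hugo Oliveira, Tomás Kowalski. Under Hugo Oliveira: Mei Zhang, Zelda Chen, Dave Singh, Ulric Gupta, Walden Mori, Jonas Kimura, Ivan Yilmaz, Bilal Ivanov, Yannick Usman, Kaia Park, Noor Garcia, Milo Reyes, Greta Quinn, Orla Diaz, Grace Jansen, Ugo Patel, Victor Ishikawa, Desmond Baker (18). Tomás Kowalski has no reports. So Isla Novak's organization is 2 direct reports plus everyone under them: 19 + 1 = 20.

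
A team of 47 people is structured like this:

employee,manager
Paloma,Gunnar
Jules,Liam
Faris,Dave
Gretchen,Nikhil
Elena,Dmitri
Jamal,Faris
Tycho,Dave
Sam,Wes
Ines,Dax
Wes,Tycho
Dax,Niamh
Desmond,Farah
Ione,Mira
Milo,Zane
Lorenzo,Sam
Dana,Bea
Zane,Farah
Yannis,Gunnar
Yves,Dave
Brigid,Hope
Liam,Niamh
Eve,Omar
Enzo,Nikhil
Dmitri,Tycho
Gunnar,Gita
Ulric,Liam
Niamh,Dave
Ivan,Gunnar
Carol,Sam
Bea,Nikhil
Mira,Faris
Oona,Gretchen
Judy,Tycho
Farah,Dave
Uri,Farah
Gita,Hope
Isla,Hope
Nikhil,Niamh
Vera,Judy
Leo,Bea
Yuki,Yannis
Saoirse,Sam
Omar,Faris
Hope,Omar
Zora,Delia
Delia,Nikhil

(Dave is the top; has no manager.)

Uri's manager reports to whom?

Uri reports to Farah, and Farah reports to Dave. So Uri's skip-level manager is Dave.

Dave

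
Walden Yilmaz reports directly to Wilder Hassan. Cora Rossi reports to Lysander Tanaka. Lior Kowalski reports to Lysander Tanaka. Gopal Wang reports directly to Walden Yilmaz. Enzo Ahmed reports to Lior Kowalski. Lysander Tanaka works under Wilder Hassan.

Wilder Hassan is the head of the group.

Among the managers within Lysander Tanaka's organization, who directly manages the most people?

Lysander Tanaka

Direct-report counts within Lysander Tanaka's organization: Lysander Tanaka has 2; Lior Kowalski has 1. The largest is 2, held by Lysander Tanaka.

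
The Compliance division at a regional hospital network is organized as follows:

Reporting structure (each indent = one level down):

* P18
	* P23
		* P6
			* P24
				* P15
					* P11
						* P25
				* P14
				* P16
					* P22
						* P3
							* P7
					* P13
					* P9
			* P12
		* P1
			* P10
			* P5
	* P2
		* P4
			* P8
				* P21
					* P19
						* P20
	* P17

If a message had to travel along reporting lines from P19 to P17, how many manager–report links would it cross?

6

P19 is 5 levels below P18, and P17 is 1 level below P18 (their lowest common manager). The shortest path runs up from P19 to P18 and back down to P17: 5 + 1 = 6 links.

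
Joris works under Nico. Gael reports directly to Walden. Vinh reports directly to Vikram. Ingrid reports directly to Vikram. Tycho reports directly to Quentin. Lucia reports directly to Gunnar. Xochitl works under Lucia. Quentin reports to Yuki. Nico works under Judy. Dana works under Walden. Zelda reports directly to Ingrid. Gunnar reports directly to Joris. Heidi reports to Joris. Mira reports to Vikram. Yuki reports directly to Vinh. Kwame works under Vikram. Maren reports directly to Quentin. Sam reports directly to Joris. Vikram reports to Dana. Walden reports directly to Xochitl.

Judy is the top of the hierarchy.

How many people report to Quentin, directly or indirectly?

2

Quentin directly manages Tycho, Maren. Tycho has no reports. Maren has no reports. So Quentin's organization is 2 direct reports plus everyone under them: 1 + 1 = 2.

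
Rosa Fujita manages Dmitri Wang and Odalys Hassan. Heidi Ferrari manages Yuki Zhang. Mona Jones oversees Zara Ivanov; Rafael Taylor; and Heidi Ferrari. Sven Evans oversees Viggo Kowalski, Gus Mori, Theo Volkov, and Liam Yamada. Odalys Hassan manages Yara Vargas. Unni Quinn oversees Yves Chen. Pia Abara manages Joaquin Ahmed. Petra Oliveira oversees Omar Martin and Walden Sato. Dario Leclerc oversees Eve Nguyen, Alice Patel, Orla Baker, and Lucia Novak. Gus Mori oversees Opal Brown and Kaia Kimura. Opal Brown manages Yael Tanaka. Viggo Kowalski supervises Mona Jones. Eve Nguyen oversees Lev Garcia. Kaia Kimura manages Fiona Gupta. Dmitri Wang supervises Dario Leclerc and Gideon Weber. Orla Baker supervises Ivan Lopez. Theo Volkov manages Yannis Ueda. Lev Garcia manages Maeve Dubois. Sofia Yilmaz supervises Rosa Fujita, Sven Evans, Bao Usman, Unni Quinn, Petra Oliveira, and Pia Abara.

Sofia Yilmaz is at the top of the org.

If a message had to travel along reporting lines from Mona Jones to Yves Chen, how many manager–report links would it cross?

5

Mona Jones is 3 levels below Sofia Yilmaz, and Yves Chen is 2 levels below Sofia Yilmaz (their lowest common manager). The shortest path runs up from Mona Jones to Sofia Yilmaz and back down to Yves Chen: 3 + 2 = 5 links.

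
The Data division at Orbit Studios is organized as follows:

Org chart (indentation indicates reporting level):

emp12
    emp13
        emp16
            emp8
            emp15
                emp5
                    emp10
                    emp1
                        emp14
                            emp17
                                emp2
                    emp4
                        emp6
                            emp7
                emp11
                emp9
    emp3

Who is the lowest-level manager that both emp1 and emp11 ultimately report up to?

emp15

emp1's chain of managers is emp5, emp15, emp16, emp13, emp12. emp11's chain of managers is emp15, emp16, emp13, emp12. The first manager that appears in both chains is emp15.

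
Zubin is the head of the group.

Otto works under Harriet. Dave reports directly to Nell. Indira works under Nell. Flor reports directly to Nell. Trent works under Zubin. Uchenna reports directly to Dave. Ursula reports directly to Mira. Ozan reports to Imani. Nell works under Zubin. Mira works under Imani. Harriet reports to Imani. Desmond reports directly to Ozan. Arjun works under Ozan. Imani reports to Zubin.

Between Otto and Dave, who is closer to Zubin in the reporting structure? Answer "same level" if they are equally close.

Otto is 3 levels below Zubin; Dave is 2. Dave is higher.

Dave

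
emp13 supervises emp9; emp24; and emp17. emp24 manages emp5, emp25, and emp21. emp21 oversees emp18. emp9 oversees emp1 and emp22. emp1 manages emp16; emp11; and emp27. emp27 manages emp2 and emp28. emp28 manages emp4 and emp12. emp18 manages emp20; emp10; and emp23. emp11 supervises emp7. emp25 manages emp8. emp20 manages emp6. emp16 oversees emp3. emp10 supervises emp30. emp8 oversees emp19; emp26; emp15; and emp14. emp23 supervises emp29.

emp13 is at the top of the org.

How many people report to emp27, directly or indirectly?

4

emp27 directly manages emp28, emp2. Under emp28: emp4, emp12 (2). emp2 has no reports. So emp27's organization is 2 direct reports plus everyone under them: 3 + 1 = 4.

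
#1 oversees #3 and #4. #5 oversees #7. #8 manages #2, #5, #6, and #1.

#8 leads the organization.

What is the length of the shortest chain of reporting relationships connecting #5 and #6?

2

#5 is 1 level below #8, and #6 is 1 level below #8 (their lowest common manager). The shortest path runs up from #5 to #8 and back down to #6: 1 + 1 = 2 links.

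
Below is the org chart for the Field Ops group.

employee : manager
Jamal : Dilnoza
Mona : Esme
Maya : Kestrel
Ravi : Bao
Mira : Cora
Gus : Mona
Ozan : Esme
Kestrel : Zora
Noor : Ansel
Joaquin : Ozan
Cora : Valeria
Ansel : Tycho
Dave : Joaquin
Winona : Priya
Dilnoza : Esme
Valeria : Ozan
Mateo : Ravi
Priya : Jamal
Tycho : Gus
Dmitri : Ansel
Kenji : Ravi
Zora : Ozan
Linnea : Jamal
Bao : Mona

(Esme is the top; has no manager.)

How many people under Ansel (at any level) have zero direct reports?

The people in Ansel's organization with no one reporting to them are Dmitri, Noor. That is 2.

2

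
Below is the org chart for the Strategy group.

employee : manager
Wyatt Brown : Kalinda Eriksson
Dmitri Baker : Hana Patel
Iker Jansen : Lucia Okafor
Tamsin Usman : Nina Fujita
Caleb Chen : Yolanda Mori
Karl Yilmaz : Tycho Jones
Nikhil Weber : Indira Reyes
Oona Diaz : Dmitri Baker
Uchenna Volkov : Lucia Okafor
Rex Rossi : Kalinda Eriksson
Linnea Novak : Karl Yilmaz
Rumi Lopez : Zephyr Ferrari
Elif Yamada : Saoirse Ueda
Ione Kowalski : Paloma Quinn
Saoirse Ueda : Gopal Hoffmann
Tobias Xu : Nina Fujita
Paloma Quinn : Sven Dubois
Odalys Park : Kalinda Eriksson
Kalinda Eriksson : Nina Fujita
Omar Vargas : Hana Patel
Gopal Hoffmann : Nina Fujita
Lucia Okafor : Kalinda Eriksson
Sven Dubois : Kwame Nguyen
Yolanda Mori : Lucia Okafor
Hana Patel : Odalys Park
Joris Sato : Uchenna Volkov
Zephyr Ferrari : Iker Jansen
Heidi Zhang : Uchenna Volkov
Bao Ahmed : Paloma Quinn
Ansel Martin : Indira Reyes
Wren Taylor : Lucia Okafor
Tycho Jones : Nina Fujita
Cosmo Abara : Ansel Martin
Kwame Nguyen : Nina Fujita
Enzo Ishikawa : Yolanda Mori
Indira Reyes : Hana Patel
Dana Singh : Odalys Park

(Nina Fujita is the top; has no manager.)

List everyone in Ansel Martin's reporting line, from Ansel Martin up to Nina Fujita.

Ansel Martin reports to Indira Reyes. Indira Reyes reports to Hana Patel. Hana Patel reports to Odalys Park. Odalys Park reports to Kalinda Eriksson. Kalinda Eriksson reports to Nina Fujita. Nina Fujita is at the top.

Ansel Martin -> Indira Reyes -> Hana Patel -> Odalys Park -> Kalinda Eriksson -> Nina Fujita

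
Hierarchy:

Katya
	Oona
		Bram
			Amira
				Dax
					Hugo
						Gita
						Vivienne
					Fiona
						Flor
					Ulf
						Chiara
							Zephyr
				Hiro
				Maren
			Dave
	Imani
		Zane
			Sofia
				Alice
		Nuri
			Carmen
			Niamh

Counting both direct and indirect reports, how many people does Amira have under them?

11

Amira directly manages Dax, Hiro, Maren. Under Dax: Ulf, Chiara, Zephyr, Fiona, Flor, Hugo, Vivienne, Gita (8). Hiro has no reports. Maren has no reports. So Amira's organization is 3 direct reports plus everyone under them: 9 + 1 + 1 = 11.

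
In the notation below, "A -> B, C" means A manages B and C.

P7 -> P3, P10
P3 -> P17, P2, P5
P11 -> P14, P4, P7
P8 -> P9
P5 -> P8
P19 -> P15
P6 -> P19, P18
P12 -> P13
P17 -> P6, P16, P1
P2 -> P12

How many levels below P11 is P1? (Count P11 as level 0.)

Chain from P1 up to P11: P1 → P17 → P3 → P7 → P11. That is 4 steps up, so P1 is 4 levels below P11.

4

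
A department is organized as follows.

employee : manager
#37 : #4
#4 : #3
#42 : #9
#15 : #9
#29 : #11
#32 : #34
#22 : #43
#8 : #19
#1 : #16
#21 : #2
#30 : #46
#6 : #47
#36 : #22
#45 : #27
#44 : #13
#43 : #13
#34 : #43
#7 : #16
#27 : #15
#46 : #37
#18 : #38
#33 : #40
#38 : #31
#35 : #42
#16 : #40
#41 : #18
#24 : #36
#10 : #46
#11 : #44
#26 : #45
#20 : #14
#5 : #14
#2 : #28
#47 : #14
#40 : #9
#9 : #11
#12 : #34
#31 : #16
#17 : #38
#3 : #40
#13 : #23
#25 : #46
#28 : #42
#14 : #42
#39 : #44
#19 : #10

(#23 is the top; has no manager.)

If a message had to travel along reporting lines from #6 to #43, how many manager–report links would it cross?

#6 is 7 levels below #13, and #43 is 1 level below #13 (their lowest common manager). The shortest path runs up from #6 to #13 and back down to #43: 7 + 1 = 8 links.

8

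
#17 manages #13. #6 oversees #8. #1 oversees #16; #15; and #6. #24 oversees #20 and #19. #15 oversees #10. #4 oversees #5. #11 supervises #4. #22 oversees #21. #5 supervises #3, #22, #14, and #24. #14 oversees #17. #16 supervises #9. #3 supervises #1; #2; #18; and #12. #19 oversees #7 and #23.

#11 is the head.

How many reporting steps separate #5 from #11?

2

Chain from #5 up to #11: #5 → #4 → #11. That is 2 steps up, so #5 is 2 levels below #11.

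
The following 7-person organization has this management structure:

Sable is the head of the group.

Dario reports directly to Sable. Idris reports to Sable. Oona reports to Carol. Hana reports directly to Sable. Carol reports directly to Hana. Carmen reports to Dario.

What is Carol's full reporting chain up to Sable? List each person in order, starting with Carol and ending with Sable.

Carol -> Hana -> Sable

Carol reports to Hana. Hana reports to Sable. Sable is at the top.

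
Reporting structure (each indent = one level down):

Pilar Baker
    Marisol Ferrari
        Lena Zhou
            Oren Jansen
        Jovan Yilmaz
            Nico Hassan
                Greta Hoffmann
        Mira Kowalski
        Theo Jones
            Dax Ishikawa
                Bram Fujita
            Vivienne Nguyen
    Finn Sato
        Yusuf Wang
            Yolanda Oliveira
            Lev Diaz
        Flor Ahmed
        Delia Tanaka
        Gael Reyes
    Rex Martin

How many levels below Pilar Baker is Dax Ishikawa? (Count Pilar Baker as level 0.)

3

Chain from Dax Ishikawa up to Pilar Baker: Dax Ishikawa → Theo Jones → Marisol Ferrari → Pilar Baker. That is 3 steps up, so Dax Ishikawa is 3 levels below Pilar Baker.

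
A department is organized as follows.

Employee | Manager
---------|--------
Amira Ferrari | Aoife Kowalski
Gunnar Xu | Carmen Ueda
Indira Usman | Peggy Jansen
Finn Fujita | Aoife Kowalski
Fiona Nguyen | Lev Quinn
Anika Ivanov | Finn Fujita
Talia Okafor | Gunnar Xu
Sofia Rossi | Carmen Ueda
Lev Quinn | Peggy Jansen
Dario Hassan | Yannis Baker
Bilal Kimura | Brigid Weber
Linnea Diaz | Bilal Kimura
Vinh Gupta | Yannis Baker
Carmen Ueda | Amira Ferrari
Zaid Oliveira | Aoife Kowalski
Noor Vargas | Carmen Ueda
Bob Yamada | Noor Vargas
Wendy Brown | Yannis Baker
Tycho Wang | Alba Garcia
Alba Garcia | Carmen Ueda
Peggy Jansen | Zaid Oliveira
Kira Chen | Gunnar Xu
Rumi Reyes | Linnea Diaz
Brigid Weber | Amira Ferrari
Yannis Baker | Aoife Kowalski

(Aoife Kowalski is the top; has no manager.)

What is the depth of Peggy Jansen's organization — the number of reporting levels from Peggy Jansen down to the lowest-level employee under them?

The longest chain under Peggy Jansen runs Peggy Jansen → Lev Quinn → Fiona Nguyen, which is 2 levels below Peggy Jansen.

2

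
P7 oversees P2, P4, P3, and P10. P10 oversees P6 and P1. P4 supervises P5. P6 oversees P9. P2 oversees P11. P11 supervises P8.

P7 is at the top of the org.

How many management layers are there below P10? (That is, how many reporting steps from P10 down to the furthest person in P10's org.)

2

The longest chain under P10 runs P10 → P6 → P9, which is 2 levels below P10.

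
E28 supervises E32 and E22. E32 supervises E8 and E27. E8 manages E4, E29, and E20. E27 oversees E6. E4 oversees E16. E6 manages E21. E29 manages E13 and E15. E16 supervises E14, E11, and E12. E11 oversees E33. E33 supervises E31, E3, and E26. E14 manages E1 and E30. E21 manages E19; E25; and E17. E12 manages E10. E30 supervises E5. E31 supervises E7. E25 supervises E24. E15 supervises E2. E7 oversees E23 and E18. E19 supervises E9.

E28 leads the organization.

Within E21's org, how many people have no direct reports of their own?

3

The people in E21's organization with no one reporting to them are E17, E9, E24. That is 3.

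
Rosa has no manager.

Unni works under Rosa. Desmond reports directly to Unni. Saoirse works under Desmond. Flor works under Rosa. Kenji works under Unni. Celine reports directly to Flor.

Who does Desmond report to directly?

Unni

Desmond reports directly to Unni.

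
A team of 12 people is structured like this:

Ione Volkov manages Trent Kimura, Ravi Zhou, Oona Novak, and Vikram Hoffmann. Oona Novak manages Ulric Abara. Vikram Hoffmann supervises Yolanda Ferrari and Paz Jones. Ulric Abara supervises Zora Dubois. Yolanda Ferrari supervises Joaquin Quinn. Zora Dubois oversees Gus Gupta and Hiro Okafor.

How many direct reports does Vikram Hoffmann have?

2

Vikram Hoffmann directly manages Yolanda Ferrari, Paz Jones. That is 2 direct reports.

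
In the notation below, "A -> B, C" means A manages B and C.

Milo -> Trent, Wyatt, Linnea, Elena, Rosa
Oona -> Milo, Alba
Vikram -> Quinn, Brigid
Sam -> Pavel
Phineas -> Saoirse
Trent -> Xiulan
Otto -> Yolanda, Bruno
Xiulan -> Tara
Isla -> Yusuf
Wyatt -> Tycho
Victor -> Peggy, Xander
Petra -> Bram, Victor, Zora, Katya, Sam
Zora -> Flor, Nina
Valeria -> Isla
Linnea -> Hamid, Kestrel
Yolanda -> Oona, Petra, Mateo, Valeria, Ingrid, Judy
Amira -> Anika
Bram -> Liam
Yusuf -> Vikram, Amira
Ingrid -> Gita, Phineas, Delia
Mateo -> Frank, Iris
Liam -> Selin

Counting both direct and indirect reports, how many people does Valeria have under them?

7

Valeria directly manages Isla. Under Isla: Yusuf, Amira, Anika, Vikram, Brigid, Quinn (6). That's 7 in total.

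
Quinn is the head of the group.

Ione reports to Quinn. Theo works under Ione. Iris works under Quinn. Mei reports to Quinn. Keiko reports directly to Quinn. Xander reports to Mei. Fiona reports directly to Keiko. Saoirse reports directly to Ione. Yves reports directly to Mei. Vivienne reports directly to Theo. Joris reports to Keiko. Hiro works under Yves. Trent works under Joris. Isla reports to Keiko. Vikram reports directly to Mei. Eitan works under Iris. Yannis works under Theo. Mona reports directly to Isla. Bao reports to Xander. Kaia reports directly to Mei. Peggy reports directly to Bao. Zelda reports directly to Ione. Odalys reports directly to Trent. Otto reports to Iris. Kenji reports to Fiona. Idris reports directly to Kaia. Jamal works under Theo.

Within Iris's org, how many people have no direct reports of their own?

2

The people in Iris's organization with no one reporting to them are Otto, Eitan. That is 2.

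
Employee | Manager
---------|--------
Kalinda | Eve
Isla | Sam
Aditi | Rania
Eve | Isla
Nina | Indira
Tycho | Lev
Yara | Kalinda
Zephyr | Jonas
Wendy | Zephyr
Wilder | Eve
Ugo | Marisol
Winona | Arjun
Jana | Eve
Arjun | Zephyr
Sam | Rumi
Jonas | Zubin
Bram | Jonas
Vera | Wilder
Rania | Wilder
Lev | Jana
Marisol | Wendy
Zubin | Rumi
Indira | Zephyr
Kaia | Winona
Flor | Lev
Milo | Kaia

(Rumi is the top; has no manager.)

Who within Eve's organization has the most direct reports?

Eve

Direct-report counts within Eve's organization: Eve has 3; Jana has 1; Lev has 2; Wilder has 2; Rania has 1; Kalinda has 1. The largest is 3, held by Eve.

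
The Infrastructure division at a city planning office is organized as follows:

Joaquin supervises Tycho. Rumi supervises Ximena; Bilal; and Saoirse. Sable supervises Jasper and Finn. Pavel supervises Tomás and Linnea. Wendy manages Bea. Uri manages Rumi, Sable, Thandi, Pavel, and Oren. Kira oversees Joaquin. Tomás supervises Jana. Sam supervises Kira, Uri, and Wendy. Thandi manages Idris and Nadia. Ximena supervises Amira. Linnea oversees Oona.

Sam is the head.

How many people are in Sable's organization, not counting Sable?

Sable directly manages Jasper, Finn. Jasper has no reports. Finn has no reports. So Sable's organization is 2 direct reports plus everyone under them: 1 + 1 = 2.

2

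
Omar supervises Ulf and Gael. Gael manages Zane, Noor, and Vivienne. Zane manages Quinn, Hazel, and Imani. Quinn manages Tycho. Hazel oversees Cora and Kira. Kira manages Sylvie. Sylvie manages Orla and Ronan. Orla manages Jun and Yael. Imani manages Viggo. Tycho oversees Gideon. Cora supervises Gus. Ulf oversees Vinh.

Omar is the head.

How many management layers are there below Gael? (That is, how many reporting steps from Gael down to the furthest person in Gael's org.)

The longest chain under Gael runs Gael → Zane → Hazel → Kira → Sylvie → Orla → Jun, which is 6 levels below Gael.

6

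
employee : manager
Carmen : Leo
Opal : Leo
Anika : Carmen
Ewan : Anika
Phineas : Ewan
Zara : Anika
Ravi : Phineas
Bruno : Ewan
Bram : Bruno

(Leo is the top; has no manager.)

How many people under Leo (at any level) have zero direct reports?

4

The people in Leo's organization with no one reporting to them are Opal, Zara, Bram, Ravi. That is 4.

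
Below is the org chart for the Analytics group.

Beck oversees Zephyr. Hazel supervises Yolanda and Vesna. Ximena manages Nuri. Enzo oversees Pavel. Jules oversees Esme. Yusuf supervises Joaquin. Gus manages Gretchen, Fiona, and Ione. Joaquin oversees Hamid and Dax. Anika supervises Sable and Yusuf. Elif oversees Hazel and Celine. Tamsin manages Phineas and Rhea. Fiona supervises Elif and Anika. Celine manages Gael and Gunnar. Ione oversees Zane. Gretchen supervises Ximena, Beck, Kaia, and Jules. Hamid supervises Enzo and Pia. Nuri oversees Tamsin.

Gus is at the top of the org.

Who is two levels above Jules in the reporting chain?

Gus

Jules reports to Gretchen, and Gretchen reports to Gus. So Jules's skip-level manager is Gus.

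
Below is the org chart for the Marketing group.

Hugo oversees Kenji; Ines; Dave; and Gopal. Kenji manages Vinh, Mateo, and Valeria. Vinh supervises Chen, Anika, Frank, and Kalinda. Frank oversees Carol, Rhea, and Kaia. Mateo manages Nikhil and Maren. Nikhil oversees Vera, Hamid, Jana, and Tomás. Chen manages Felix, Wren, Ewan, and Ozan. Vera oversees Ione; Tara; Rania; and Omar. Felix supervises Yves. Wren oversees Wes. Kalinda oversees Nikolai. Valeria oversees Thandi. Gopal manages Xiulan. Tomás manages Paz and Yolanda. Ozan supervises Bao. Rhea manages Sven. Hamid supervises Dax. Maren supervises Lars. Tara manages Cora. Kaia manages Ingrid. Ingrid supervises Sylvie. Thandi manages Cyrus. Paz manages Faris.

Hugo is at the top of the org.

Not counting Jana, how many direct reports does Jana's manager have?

Jana reports to Nikhil. Nikhil's other direct reports are Vera, Tomás, Hamid — 3 peers.

3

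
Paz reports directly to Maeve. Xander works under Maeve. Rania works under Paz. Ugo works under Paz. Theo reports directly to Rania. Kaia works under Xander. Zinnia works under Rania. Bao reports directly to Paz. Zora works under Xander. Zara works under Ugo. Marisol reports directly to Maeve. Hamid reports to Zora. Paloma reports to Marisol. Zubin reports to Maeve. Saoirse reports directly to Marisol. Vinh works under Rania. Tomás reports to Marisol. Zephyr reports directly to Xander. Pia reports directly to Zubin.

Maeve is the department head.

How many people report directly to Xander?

3

Xander directly manages Kaia, Zora, Zephyr. That is 3 direct reports.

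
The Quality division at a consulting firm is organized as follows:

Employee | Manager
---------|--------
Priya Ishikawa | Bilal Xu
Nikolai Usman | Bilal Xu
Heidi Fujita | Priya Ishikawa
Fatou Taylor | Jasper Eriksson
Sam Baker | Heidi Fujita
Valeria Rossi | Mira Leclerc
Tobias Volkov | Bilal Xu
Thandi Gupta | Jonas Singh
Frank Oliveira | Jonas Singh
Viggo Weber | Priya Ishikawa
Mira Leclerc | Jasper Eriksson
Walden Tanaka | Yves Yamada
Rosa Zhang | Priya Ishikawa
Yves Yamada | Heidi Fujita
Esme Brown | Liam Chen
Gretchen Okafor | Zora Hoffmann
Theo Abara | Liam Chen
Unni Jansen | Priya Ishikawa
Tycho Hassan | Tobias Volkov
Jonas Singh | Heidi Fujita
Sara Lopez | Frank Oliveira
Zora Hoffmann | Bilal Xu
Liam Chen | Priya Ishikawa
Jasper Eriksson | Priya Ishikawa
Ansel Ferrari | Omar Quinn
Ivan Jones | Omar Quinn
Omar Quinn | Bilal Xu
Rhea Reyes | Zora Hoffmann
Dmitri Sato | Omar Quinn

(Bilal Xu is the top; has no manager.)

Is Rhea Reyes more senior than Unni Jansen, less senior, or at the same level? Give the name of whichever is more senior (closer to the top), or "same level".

same level

Both Rhea Reyes and Unni Jansen are 2 levels below Bilal Xu.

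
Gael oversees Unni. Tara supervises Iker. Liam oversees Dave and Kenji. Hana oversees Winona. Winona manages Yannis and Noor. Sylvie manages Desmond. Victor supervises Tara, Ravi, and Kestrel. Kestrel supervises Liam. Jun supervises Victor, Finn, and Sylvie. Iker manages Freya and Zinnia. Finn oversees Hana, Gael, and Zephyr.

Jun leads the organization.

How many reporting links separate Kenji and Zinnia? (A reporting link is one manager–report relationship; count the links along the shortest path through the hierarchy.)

6

Kenji is 3 levels below Victor, and Zinnia is 3 levels below Victor (their lowest common manager). The shortest path runs up from Kenji to Victor and back down to Zinnia: 3 + 3 = 6 links.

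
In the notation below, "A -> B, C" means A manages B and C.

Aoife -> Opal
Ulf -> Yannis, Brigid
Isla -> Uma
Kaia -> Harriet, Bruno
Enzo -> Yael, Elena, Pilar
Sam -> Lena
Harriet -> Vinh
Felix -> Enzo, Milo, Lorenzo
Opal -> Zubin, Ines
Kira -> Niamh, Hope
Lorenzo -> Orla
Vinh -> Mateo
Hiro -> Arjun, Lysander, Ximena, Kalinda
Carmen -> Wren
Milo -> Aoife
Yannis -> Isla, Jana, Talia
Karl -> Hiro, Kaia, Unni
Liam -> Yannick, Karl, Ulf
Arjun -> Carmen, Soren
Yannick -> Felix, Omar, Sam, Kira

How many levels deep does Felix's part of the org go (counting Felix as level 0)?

4

The longest chain under Felix runs Felix → Milo → Aoife → Opal → Ines, which is 4 levels below Felix.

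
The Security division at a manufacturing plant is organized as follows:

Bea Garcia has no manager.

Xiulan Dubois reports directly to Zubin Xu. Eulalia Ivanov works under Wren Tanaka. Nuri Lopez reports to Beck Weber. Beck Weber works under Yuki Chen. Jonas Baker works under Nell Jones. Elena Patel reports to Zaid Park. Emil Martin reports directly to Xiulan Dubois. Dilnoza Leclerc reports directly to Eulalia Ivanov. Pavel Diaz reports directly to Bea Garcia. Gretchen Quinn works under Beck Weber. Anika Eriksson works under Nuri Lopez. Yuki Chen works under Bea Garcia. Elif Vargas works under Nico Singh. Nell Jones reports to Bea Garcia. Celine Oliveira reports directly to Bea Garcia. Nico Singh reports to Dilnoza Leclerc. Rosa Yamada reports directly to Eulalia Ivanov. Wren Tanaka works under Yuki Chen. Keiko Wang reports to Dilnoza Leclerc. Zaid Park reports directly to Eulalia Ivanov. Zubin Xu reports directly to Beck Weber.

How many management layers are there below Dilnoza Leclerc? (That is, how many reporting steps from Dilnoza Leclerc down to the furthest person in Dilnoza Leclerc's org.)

The longest chain under Dilnoza Leclerc runs Dilnoza Leclerc → Nico Singh → Elif Vargas, which is 2 levels below Dilnoza Leclerc.

2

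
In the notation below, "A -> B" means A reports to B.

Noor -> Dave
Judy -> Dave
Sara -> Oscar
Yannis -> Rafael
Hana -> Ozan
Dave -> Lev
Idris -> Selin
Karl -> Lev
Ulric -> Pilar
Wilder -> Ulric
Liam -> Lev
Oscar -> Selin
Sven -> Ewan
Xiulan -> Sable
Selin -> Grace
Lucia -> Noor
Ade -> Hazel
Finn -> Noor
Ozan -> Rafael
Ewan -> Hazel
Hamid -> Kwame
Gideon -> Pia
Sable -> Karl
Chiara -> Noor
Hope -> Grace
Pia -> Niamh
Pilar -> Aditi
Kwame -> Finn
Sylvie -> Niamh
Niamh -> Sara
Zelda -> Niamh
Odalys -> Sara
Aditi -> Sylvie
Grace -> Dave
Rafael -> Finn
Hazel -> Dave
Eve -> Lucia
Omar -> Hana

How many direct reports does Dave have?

4

Dave directly manages Hazel, Grace, Noor, Judy. That is 4 direct reports.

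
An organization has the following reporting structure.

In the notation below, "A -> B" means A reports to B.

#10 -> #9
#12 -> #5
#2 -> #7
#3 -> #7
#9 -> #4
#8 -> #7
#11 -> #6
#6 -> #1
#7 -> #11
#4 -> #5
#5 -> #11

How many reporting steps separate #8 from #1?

Chain from #8 up to #1: #8 → #7 → #11 → #6 → #1. That is 4 steps up, so #8 is 4 levels below #1.

4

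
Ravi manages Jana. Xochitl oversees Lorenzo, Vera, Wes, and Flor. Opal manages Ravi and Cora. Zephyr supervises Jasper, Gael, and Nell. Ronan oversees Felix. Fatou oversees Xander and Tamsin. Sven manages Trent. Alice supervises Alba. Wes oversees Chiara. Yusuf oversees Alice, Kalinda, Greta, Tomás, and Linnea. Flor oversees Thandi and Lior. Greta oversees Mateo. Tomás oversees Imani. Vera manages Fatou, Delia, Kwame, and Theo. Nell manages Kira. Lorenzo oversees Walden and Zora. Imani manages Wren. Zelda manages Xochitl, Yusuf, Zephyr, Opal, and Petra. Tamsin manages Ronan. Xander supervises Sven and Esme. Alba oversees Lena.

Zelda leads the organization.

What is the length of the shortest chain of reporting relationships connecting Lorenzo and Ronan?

Lorenzo is 1 level below Xochitl, and Ronan is 4 levels below Xochitl (their lowest common manager). The shortest path runs up from Lorenzo to Xochitl and back down to Ronan: 1 + 4 = 5 links.

5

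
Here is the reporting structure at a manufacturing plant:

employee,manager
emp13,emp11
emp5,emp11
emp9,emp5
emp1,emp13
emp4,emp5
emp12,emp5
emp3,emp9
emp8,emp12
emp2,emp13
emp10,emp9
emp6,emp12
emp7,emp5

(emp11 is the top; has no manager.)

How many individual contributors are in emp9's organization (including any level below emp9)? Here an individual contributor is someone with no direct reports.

2

The people in emp9's organization with no one reporting to them are emp10, emp3. That is 2.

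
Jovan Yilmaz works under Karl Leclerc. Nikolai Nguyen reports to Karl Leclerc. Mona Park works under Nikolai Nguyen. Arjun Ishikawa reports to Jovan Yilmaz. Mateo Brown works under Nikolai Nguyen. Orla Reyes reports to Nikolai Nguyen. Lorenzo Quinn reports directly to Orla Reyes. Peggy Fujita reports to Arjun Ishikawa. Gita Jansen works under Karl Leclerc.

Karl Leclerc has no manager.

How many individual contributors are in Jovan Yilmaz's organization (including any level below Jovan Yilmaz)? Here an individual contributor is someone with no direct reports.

The only person in Jovan Yilmaz's organization with no one reporting to them is Peggy Fujita. That is 1.

1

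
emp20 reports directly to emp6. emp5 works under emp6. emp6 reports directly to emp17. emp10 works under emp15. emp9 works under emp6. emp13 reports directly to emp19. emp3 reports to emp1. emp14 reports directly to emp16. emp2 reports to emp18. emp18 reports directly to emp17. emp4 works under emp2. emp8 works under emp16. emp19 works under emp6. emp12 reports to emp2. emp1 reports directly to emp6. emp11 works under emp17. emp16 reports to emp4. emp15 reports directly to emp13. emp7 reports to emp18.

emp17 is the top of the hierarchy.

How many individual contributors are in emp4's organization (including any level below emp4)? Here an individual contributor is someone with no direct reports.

2

The people in emp4's organization with no one reporting to them are emp14, emp8. That is 2.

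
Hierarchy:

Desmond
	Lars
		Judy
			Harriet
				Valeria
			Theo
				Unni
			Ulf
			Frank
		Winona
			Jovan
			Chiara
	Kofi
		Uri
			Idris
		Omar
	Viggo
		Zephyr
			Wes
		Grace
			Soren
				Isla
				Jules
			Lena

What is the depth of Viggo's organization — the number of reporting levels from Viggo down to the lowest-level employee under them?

The longest chain under Viggo runs Viggo → Grace → Soren → Jules, which is 3 levels below Viggo.

3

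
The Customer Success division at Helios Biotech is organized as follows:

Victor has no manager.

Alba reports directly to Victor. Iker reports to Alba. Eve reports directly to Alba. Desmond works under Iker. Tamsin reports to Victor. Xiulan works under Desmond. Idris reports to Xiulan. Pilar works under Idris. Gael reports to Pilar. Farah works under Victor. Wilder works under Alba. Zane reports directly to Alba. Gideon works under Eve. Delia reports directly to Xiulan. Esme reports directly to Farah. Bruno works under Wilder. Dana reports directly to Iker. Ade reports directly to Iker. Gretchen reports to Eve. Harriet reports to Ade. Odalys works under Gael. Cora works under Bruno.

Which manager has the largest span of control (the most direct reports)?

Direct-report counts: Victor has 3; Farah has 1; Alba has 4; Wilder has 1; Bruno has 1; Eve has 2; Iker has 3; Ade has 1; Desmond has 1; Xiulan has 2; Idris has 1; Pilar has 1; Gael has 1. The largest is 4, held by Alba.

Alba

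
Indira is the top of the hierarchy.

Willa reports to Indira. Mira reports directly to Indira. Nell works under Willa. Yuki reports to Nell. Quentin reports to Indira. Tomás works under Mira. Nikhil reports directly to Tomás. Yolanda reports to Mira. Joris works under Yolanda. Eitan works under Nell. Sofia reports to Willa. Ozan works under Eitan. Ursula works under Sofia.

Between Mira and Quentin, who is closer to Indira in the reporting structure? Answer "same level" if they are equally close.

same level

Both Mira and Quentin are 1 level below Indira.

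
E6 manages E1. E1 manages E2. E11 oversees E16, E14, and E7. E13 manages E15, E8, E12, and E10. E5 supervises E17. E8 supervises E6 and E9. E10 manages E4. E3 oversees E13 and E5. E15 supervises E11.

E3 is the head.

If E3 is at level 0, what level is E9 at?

Chain from E9 up to E3: E9 → E8 → E13 → E3. That is 3 steps up, so E9 is 3 levels below E3.

3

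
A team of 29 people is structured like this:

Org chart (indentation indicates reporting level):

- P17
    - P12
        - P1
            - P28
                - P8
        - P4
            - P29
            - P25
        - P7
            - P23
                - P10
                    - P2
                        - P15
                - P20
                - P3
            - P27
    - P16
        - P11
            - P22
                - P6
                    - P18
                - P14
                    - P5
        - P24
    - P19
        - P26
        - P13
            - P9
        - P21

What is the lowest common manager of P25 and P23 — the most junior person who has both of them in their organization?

P25's chain of managers is P4, P12, P17. P23's chain of managers is P7, P12, P17. The first manager that appears in both chains is P12.

P12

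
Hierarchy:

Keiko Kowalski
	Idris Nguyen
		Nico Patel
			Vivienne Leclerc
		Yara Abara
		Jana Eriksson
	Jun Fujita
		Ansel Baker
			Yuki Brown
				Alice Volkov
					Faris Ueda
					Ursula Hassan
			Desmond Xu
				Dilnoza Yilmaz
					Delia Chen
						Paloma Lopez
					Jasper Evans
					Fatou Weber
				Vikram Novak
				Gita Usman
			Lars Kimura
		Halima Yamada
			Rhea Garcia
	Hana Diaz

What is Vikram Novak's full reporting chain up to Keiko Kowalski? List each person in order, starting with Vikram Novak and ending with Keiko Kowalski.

Vikram Novak -> Desmond Xu -> Ansel Baker -> Jun Fujita -> Keiko Kowalski

Vikram Novak reports to Desmond Xu. Desmond Xu reports to Ansel Baker. Ansel Baker reports to Jun Fujita. Jun Fujita reports to Keiko Kowalski. Keiko Kowalski is at the top.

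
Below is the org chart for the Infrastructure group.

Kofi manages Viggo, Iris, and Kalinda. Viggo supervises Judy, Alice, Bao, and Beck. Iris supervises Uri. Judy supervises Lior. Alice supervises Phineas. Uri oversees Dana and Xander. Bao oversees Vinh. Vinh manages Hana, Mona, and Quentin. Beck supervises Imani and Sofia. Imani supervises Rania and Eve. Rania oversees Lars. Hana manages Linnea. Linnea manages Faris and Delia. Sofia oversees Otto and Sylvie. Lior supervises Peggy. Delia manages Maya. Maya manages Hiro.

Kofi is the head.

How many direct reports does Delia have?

Delia directly manages Maya. That is 1 direct report.

1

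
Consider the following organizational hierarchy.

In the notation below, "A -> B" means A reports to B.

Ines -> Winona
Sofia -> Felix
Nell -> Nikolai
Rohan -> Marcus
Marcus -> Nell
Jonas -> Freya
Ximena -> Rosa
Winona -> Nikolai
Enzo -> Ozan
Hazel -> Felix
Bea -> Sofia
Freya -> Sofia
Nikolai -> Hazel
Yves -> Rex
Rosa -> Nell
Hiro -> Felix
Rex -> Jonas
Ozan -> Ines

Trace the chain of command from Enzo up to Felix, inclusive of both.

Enzo reports to Ozan. Ozan reports to Ines. Ines reports to Winona. Winona reports to Nikolai. Nikolai reports to Hazel. Hazel reports to Felix. Felix is at the top.

Enzo -> Ozan -> Ines -> Winona -> Nikolai -> Hazel -> Felix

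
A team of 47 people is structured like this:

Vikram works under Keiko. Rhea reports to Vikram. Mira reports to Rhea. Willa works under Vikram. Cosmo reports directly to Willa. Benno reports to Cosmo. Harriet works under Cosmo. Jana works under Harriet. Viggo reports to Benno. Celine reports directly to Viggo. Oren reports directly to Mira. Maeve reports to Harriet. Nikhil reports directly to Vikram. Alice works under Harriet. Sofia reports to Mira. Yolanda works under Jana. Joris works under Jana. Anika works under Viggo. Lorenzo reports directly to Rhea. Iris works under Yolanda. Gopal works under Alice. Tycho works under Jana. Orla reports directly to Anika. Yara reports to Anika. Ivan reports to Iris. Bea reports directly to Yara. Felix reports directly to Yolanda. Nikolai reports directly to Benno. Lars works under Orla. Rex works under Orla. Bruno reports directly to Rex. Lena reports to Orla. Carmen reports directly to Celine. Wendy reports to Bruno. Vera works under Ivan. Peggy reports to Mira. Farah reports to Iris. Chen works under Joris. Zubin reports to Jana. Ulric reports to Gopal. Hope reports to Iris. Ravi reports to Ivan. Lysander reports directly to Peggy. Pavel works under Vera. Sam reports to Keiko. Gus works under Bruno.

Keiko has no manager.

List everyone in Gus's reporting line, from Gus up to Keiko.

Gus -> Bruno -> Rex -> Orla -> Anika -> Viggo -> Benno -> Cosmo -> Willa -> Vikram -> Keiko

Gus reports to Bruno. Bruno reports to Rex. Rex reports to Orla. Orla reports to Anika. Anika reports to Viggo. Viggo reports to Benno. Benno reports to Cosmo. Cosmo reports to Willa. Willa reports to Vikram. Vikram reports to Keiko. Keiko is at the top.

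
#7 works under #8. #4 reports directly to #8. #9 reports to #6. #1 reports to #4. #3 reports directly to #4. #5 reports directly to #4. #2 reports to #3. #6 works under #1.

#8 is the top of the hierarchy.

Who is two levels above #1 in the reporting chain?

#1 reports to #4, and #4 reports to #8. So #1's skip-level manager is #8.

#8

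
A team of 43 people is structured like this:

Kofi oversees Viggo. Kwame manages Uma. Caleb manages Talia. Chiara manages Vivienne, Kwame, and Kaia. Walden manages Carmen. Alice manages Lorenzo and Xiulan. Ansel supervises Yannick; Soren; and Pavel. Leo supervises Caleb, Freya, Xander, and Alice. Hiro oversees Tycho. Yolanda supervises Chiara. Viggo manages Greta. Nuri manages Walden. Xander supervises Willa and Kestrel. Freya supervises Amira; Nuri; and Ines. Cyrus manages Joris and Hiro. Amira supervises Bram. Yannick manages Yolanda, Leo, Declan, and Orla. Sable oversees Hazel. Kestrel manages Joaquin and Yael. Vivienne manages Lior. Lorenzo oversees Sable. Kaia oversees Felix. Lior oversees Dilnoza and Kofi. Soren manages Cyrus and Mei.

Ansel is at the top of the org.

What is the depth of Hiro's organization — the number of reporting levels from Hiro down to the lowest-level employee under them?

The longest chain under Hiro runs Hiro → Tycho, which is 1 level below Hiro.

1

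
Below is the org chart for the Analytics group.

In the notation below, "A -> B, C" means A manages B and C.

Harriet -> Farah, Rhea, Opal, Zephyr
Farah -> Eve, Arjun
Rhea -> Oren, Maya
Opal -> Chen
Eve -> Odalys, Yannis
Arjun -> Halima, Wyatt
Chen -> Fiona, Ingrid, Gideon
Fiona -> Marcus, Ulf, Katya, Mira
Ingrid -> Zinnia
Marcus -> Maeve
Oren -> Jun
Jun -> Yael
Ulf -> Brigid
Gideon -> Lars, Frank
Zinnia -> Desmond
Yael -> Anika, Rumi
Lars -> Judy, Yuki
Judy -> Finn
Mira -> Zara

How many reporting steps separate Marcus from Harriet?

4

Chain from Marcus up to Harriet: Marcus → Fiona → Chen → Opal → Harriet. That is 4 steps up, so Marcus is 4 levels below Harriet.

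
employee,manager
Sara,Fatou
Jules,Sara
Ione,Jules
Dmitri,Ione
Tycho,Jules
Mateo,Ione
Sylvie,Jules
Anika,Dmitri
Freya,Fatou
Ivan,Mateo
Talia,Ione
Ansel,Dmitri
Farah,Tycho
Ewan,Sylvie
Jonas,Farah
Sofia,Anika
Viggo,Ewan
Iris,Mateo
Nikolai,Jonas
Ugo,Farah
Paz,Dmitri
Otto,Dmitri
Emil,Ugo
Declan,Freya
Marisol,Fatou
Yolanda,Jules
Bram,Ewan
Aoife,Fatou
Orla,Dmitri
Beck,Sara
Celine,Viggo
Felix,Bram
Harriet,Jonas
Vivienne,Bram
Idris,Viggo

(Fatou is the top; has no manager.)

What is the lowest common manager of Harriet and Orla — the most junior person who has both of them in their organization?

Jules

Harriet's chain of managers is Jonas, Farah, Tycho, Jules, Sara, Fatou. Orla's chain of managers is Dmitri, Ione, Jules, Sara, Fatou. The first manager that appears in both chains is Jules.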